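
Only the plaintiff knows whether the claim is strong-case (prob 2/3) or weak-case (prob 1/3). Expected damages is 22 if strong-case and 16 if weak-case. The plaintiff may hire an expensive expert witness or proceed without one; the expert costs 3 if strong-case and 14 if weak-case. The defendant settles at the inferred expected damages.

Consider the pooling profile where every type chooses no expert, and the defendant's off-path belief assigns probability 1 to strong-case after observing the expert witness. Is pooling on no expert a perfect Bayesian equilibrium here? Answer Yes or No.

On path, the defendant holds the prior and pays 2/3·22 + 1/3·16 = 20. Off path (the expert witness), believing strong-case, it pays 22.
strong-case: no expert nets 20; the expert witness nets 22 − 3 = 19. strong-case stays.
weak-case: no expert nets 20; the expert witness nets 22 − 14 = 8. weak-case stays.
No type deviates, so pooling is sustained.

Yes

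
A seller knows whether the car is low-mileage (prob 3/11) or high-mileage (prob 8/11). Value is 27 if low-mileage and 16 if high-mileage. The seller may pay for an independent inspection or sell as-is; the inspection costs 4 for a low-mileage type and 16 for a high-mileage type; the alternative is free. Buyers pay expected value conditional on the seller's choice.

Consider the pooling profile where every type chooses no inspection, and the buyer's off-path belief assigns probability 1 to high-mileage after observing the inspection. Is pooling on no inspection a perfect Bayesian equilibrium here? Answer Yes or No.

Yes

On path, the buyer holds the prior and pays 3/11·27 + 8/11·16 = 19. Off path (the inspection), believing high-mileage, it pays 16.
low-mileage: no inspection nets 19; the inspection nets 16 − 4 = 12. low-mileage stays.
high-mileage: no inspection nets 19; the inspection nets 16 − 16 = 0. high-mileage stays.
No type deviates, so pooling is sustained.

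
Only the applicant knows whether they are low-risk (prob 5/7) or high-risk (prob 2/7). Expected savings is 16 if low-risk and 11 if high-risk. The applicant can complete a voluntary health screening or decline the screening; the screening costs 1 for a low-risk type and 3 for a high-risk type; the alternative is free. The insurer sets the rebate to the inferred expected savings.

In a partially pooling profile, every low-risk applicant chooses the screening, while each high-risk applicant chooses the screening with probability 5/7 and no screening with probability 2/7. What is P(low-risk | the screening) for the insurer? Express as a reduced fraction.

P(the screening) = (5/7)·1 + (2/7)·(5/7) = 45/49.
By Bayes' rule, P(low-risk | the screening) = (5/7) / (45/49) = 7/9.

7/9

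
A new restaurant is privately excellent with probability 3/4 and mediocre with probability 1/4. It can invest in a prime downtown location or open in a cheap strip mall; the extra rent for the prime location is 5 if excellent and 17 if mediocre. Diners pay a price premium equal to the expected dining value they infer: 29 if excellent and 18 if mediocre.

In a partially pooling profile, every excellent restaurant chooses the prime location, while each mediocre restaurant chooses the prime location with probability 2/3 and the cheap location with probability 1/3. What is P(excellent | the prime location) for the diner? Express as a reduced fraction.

P(the prime location) = (3/4)·1 + (1/4)·(2/3) = 11/12.
By Bayes' rule, P(excellent | the prime location) = (3/4) / (11/12) = 9/11.

9/11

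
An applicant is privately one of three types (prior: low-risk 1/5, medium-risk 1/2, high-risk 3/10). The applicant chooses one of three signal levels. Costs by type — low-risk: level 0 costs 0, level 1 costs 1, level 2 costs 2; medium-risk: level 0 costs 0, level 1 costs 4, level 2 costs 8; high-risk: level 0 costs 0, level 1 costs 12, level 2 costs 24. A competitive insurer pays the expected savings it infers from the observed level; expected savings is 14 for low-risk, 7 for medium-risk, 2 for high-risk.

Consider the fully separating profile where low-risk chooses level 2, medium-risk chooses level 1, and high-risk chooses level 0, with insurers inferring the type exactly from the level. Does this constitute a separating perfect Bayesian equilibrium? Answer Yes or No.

No

Separating rebates: level 2 → 14, level 1 → 7, level 0 → 2.
low-risk (assigned level 2): level 0: 2 − 0 = 2; level 1: 7 − 1 = 6; level 2: 14 − 2 = 12. low-risk stays.
medium-risk (assigned level 1): level 0: 2 − 0 = 2; level 1: 7 − 4 = 3; level 2: 14 − 8 = 6. medium-risk prefers level 2.
high-risk (assigned level 0): level 0: 2 − 0 = 2; level 1: 7 − 12 = -5; level 2: 14 − 24 = -10. high-risk stays.
At least one type deviates; the separating profile fails.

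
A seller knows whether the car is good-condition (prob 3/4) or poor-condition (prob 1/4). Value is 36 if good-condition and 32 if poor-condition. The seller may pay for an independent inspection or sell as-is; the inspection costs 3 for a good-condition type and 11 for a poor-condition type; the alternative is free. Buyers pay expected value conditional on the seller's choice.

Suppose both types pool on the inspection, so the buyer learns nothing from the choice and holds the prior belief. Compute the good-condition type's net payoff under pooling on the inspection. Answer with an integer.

Pooled price = 3/4·36 + 1/4·32 = 35.
good-condition pays cost 3 for the inspection, so net payoff = 35 − 3 = 32.

32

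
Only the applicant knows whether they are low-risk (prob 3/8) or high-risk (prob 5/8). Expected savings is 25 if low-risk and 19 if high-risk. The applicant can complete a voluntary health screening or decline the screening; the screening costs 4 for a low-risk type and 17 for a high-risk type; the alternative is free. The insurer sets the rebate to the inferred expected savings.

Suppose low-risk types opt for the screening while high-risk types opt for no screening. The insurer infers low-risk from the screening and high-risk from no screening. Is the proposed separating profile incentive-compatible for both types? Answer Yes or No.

Under these beliefs, the screening earns rebate 25 and no screening earns rebate 19.
low-risk: the screening nets 25 − 4 = 21; no screening nets 19. low-risk prefers the screening.
high-risk: the screening nets 25 − 17 = 8; no screening nets 19. high-risk prefers no screening.
Neither type deviates, so the separating profile is an equilibrium.

Yes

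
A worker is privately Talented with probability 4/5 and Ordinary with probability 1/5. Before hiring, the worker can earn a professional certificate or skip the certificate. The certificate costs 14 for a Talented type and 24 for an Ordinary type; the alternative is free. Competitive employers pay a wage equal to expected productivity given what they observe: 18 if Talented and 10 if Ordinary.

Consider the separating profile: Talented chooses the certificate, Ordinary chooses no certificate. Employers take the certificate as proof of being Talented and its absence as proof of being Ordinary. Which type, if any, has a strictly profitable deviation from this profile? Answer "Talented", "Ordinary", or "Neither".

Talented

The certificate pays 18; no certificate pays 10.
Talented: assigned the certificate, nets 18 − 14 = 4; deviating to no certificate nets 10.
Ordinary: assigned no certificate, nets 10; deviating to the certificate nets 18 − 24 = -6.
The Talented type gains 6 by deviating.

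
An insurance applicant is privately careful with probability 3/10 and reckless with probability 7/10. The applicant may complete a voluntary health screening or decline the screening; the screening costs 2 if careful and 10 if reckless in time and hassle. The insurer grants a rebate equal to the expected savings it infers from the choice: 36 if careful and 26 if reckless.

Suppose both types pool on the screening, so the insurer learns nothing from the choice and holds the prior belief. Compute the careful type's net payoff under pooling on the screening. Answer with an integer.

27

Pooled rebate = 3/10·36 + 7/10·26 = 29.
careful pays cost 2 for the screening, so net payoff = 29 − 2 = 27.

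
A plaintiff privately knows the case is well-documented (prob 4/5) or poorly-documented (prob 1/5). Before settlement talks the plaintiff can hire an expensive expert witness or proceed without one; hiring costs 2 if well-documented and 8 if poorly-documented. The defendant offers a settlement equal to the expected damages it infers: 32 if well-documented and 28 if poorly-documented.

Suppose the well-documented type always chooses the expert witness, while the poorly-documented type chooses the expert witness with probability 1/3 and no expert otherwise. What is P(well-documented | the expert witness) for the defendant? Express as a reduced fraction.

P(the expert witness) = (4/5)·1 + (1/5)·(1/3) = 13/15.
By Bayes' rule, P(well-documented | the expert witness) = (4/5) / (13/15) = 12/13.

12/13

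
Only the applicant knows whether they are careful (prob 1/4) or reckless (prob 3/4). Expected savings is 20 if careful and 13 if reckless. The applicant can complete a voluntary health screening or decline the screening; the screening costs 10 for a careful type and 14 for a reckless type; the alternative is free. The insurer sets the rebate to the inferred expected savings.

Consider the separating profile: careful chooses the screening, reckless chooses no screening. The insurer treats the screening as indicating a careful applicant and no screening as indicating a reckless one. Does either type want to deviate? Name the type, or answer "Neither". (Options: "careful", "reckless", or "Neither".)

careful

The screening pays 20; no screening pays 13.
careful: assigned the screening, nets 20 − 10 = 10; deviating to no screening nets 13.
reckless: assigned no screening, nets 13; deviating to the screening nets 20 − 14 = 6.
The careful type gains 3 by deviating.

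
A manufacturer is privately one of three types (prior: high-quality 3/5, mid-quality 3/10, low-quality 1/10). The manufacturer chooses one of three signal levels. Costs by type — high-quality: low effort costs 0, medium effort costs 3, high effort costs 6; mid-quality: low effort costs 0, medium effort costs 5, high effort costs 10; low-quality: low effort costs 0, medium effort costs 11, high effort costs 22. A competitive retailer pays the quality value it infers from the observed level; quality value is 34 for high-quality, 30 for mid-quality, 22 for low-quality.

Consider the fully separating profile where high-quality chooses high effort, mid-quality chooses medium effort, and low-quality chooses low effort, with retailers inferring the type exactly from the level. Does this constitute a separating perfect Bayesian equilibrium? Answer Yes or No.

Separating prices: high effort → 34, medium effort → 30, low effort → 22.
high-quality (assigned high effort): low effort: 22 − 0 = 22; medium effort: 30 − 3 = 27; high effort: 34 − 6 = 28. high-quality stays.
mid-quality (assigned medium effort): low effort: 22 − 0 = 22; medium effort: 30 − 5 = 25; high effort: 34 − 10 = 24. mid-quality stays.
low-quality (assigned low effort): low effort: 22 − 0 = 22; medium effort: 30 − 11 = 19; high effort: 34 − 22 = 12. low-quality stays.
Every type prefers its assigned level; separation holds.

Yes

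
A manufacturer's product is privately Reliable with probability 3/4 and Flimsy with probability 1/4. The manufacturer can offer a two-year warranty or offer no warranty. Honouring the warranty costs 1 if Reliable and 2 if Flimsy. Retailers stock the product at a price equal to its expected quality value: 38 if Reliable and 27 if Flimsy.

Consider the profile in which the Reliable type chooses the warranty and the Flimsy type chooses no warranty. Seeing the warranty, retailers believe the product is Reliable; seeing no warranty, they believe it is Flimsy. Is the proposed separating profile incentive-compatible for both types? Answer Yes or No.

Under these beliefs, the warranty earns price 38 and no warranty earns price 27.
Reliable: the warranty nets 38 − 1 = 37; no warranty nets 27. Reliable prefers the warranty.
Flimsy: the warranty nets 38 − 2 = 36; no warranty nets 27. Flimsy would deviate to the warranty.
Flimsy has a profitable deviation, so the profile is not an equilibrium.

No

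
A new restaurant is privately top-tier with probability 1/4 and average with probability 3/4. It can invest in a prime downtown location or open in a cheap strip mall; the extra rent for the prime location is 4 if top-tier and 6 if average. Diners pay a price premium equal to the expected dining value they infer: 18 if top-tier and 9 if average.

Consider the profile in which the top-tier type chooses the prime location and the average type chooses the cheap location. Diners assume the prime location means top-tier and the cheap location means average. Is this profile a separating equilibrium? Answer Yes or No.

No

Under these beliefs, the prime location earns price premium 18 and the cheap location earns price premium 9.
top-tier: the prime location nets 18 − 4 = 14; the cheap location nets 9. top-tier prefers the prime location.
average: the prime location nets 18 − 6 = 12; the cheap location nets 9. average would deviate to the prime location.
average has a profitable deviation, so the profile is not an equilibrium.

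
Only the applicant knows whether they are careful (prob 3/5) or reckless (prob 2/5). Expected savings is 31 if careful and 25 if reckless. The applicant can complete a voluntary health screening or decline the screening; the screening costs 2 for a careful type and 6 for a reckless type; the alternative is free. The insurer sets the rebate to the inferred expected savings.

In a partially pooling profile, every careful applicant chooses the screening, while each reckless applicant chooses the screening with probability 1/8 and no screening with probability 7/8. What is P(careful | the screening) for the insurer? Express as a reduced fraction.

P(the screening) = (3/5)·1 + (2/5)·(1/8) = 13/20.
By Bayes' rule, P(careful | the screening) = (3/5) / (13/20) = 12/13.

12/13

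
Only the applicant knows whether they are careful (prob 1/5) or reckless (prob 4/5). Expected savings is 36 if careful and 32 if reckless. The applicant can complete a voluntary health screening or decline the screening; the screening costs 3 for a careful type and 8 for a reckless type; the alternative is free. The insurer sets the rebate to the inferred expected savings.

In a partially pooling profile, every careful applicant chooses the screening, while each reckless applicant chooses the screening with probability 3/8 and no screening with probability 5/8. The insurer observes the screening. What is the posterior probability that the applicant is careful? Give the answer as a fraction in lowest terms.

2/5

P(the screening) = (1/5)·1 + (4/5)·(3/8) = 1/2.
By Bayes' rule, P(careful | the screening) = (1/5) / (1/2) = 2/5.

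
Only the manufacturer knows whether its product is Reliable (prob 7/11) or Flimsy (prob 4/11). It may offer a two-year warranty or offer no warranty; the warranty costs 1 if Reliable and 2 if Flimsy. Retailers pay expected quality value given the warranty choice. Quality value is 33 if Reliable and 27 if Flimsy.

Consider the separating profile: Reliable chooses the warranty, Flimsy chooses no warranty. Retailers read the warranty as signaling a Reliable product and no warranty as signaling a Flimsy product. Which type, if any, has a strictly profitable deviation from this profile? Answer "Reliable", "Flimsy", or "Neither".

Flimsy

The warranty pays 33; no warranty pays 27.
Reliable: assigned the warranty, nets 33 − 1 = 32; deviating to no warranty nets 27.
Flimsy: assigned no warranty, nets 27; deviating to the warranty nets 33 − 2 = 31.
The Flimsy type gains 4 by deviating.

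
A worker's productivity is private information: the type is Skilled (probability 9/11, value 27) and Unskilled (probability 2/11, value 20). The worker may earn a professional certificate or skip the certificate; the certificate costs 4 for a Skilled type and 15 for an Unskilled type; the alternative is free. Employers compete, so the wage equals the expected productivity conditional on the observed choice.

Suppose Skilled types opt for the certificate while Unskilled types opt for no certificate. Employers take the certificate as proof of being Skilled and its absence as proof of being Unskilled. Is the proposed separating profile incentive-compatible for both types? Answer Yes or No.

Under these beliefs, the certificate earns wage 27 and no certificate earns wage 20.
Skilled: the certificate nets 27 − 4 = 23; no certificate nets 20. Skilled prefers the certificate.
Unskilled: the certificate nets 27 − 15 = 12; no certificate nets 20. Unskilled prefers no certificate.
Neither type deviates, so the separating profile is an equilibrium.

Yes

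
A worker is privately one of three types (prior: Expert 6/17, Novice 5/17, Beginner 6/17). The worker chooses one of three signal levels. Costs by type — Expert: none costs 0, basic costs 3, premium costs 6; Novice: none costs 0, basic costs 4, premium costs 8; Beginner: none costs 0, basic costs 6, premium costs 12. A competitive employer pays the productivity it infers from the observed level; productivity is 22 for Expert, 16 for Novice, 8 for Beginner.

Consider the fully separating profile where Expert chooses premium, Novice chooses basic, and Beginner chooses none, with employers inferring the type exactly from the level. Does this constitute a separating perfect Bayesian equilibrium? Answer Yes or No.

No

Separating wages: premium → 22, basic → 16, none → 8.
Expert (assigned premium): none: 8 − 0 = 8; basic: 16 − 3 = 13; premium: 22 − 6 = 16. Expert stays.
Novice (assigned basic): none: 8 − 0 = 8; basic: 16 − 4 = 12; premium: 22 − 8 = 14. Novice prefers premium.
Beginner (assigned none): none: 8 − 0 = 8; basic: 16 − 6 = 10; premium: 22 − 12 = 10. Beginner prefers basic.
At least one type deviates; the separating profile fails.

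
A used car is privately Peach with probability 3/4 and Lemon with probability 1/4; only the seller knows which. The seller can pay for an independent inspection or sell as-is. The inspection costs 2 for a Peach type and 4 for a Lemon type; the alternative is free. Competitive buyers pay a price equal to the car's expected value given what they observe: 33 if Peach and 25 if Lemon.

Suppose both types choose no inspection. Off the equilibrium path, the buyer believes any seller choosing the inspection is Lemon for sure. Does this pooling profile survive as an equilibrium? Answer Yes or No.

Yes

On path, the buyer holds the prior and pays 3/4·33 + 1/4·25 = 31. Off path (the inspection), believing Lemon, it pays 25.
Peach: no inspection nets 31; the inspection nets 25 − 2 = 23. Peach stays.
Lemon: no inspection nets 31; the inspection nets 25 − 4 = 21. Lemon stays.
No type deviates, so pooling is sustained.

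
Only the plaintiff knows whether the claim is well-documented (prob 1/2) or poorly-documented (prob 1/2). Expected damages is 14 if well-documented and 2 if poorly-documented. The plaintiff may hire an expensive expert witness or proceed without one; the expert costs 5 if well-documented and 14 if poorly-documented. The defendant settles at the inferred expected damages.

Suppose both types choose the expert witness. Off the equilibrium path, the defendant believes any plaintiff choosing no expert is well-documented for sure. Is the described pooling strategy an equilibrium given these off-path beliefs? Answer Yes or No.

No

On path, the defendant holds the prior and pays 1/2·14 + 1/2·2 = 8. Off path (no expert), believing well-documented, it pays 14.
well-documented: the expert witness nets 8 − 5 = 3; no expert nets 14. well-documented would deviate.
poorly-documented: the expert witness nets 8 − 14 = -6; no expert nets 14. poorly-documented would deviate.
A type deviates, so pooling fails.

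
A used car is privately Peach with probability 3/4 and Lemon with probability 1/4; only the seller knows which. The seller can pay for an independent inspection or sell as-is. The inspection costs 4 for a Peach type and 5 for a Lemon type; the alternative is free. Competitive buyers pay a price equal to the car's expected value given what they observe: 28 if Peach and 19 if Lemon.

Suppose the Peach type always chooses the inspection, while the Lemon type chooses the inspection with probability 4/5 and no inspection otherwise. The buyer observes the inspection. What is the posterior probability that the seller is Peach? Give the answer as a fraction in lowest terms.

P(the inspection) = (3/4)·1 + (1/4)·(4/5) = 19/20.
By Bayes' rule, P(Peach | the inspection) = (3/4) / (19/20) = 15/19.

15/19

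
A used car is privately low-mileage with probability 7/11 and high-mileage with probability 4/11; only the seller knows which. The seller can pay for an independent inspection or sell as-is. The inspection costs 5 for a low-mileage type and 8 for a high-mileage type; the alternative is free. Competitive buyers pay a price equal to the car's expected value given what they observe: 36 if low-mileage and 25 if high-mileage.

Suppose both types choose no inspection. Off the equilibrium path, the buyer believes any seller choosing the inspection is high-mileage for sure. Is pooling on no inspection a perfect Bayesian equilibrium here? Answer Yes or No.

On path, the buyer holds the prior and pays 7/11·36 + 4/11·25 = 32. Off path (the inspection), believing high-mileage, it pays 25.
low-mileage: no inspection nets 32; the inspection nets 25 − 5 = 20. low-mileage stays.
high-mileage: no inspection nets 32; the inspection nets 25 − 8 = 17. high-mileage stays.
No type deviates, so pooling is sustained.

Yes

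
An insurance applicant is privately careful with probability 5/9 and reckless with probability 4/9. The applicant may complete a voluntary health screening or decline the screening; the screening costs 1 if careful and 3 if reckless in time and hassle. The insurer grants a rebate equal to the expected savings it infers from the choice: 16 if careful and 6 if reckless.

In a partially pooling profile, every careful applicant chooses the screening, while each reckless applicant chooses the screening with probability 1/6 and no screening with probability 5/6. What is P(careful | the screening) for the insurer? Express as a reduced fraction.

P(the screening) = (5/9)·1 + (4/9)·(1/6) = 17/27.
By Bayes' rule, P(careful | the screening) = (5/9) / (17/27) = 15/17.

15/17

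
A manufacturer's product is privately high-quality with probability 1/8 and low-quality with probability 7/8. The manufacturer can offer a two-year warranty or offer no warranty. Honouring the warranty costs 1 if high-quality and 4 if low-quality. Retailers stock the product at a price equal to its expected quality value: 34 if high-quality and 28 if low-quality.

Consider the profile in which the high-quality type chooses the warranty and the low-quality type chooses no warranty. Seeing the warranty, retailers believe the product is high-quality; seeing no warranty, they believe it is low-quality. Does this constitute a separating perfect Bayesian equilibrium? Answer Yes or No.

Under these beliefs, the warranty earns price 34 and no warranty earns price 28.
high-quality: the warranty nets 34 − 1 = 33; no warranty nets 28. high-quality prefers the warranty.
low-quality: the warranty nets 34 − 4 = 30; no warranty nets 28. low-quality would deviate to the warranty.
low-quality has a profitable deviation, so the profile is not an equilibrium.

No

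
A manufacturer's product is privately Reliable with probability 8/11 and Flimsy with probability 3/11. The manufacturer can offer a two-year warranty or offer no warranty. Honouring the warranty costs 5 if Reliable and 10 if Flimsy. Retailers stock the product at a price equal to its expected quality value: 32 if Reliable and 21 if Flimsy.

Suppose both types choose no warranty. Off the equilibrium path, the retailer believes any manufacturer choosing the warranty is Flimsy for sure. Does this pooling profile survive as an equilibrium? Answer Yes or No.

On path, the retailer holds the prior and pays 8/11·32 + 3/11·21 = 29. Off path (the warranty), believing Flimsy, it pays 21.
Reliable: no warranty nets 29; the warranty nets 21 − 5 = 16. Reliable stays.
Flimsy: no warranty nets 29; the warranty nets 21 − 10 = 11. Flimsy stays.
No type deviates, so pooling is sustained.

Yes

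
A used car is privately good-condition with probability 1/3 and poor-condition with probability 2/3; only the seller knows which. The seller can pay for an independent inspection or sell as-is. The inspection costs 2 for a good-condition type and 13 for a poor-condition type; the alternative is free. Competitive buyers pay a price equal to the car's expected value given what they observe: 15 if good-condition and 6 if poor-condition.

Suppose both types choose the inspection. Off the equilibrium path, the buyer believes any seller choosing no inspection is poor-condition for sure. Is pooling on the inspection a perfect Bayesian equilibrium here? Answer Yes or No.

No

On path, the buyer holds the prior and pays 1/3·15 + 2/3·6 = 9. Off path (no inspection), believing poor-condition, it pays 6.
good-condition: the inspection nets 9 − 2 = 7; no inspection nets 6. good-condition stays.
poor-condition: the inspection nets 9 − 13 = -4; no inspection nets 6. poor-condition would deviate.
A type deviates, so pooling fails.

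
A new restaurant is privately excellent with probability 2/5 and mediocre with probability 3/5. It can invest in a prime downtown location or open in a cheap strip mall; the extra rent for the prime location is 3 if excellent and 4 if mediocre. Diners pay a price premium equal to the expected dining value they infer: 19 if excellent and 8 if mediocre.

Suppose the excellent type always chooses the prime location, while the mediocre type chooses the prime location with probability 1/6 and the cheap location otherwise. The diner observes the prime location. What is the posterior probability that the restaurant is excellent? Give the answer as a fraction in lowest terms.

P(the prime location) = (2/5)·1 + (3/5)·(1/6) = 1/2.
By Bayes' rule, P(excellent | the prime location) = (2/5) / (1/2) = 4/5.

4/5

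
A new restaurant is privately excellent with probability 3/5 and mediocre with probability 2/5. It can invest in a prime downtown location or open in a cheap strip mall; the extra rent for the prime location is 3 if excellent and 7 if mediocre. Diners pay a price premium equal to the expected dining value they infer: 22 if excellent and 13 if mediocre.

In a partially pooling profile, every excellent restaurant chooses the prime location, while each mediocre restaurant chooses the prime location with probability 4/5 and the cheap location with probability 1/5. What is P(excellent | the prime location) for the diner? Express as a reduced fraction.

15/23

P(the prime location) = (3/5)·1 + (2/5)·(4/5) = 23/25.
By Bayes' rule, P(excellent | the prime location) = (3/5) / (23/25) = 15/23.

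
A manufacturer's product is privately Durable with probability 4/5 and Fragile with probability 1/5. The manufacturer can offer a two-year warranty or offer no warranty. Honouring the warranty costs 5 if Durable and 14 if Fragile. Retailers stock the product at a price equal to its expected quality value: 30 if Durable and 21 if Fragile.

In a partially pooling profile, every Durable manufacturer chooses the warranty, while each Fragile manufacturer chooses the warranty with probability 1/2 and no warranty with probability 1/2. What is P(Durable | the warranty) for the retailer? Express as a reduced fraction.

8/9

P(the warranty) = (4/5)·1 + (1/5)·(1/2) = 9/10.
By Bayes' rule, P(Durable | the warranty) = (4/5) / (9/10) = 8/9.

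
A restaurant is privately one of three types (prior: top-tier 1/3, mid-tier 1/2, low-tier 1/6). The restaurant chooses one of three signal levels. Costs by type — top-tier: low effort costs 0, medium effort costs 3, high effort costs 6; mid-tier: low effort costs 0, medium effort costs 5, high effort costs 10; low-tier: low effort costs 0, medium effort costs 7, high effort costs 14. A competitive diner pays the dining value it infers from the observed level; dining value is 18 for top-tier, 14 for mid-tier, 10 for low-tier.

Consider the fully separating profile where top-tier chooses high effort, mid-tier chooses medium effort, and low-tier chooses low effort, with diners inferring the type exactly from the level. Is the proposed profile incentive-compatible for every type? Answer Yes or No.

Separating price premiums: high effort → 18, medium effort → 14, low effort → 10.
top-tier (assigned high effort): low effort: 10 − 0 = 10; medium effort: 14 − 3 = 11; high effort: 18 − 6 = 12. top-tier stays.
mid-tier (assigned medium effort): low effort: 10 − 0 = 10; medium effort: 14 − 5 = 9; high effort: 18 − 10 = 8. mid-tier prefers low effort.
low-tier (assigned low effort): low effort: 10 − 0 = 10; medium effort: 14 − 7 = 7; high effort: 18 − 14 = 4. low-tier stays.
At least one type deviates; the separating profile fails.

No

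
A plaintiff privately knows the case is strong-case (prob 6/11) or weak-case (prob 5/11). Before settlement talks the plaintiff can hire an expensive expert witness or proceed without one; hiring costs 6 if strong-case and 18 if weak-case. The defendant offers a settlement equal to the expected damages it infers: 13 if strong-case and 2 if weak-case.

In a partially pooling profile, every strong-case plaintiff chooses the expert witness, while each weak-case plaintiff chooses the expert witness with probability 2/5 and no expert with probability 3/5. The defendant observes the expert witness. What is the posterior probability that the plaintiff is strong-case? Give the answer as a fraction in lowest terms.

3/4

P(the expert witness) = (6/11)·1 + (5/11)·(2/5) = 8/11.
By Bayes' rule, P(strong-case | the expert witness) = (6/11) / (8/11) = 3/4.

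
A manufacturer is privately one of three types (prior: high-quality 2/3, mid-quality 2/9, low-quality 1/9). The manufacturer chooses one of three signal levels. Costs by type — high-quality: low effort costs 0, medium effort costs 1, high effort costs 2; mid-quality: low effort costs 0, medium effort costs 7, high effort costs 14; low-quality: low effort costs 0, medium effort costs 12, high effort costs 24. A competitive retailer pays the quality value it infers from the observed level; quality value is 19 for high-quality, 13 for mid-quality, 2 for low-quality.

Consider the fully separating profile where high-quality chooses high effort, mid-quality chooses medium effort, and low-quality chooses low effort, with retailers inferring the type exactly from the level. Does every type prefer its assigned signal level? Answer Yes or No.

Separating prices: high effort → 19, medium effort → 13, low effort → 2.
high-quality (assigned high effort): low effort: 2 − 0 = 2; medium effort: 13 − 1 = 12; high effort: 19 − 2 = 17. high-quality stays.
mid-quality (assigned medium effort): low effort: 2 − 0 = 2; medium effort: 13 − 7 = 6; high effort: 19 − 14 = 5. mid-quality stays.
low-quality (assigned low effort): low effort: 2 − 0 = 2; medium effort: 13 − 12 = 1; high effort: 19 − 24 = -5. low-quality stays.
Every type prefers its assigned level; separation holds.

Yes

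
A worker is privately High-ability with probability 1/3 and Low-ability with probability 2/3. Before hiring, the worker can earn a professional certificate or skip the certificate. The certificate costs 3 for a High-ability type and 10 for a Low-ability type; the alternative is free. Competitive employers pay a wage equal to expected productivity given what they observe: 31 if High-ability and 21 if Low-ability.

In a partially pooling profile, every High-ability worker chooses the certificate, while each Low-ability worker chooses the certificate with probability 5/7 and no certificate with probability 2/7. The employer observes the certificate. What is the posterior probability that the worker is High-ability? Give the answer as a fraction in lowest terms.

P(the certificate) = (1/3)·1 + (2/3)·(5/7) = 17/21.
By Bayes' rule, P(High-ability | the certificate) = (1/3) / (17/21) = 7/17.

7/17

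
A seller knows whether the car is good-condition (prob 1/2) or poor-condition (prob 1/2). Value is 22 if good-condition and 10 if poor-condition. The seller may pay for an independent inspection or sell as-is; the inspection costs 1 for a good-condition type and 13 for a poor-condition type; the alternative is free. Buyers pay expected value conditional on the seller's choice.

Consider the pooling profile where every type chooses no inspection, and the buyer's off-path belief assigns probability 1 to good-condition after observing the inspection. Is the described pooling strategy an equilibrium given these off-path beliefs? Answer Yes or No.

On path, the buyer holds the prior and pays 1/2·22 + 1/2·10 = 16. Off path (the inspection), believing good-condition, it pays 22.
good-condition: no inspection nets 16; the inspection nets 22 − 1 = 21. good-condition would deviate.
poor-condition: no inspection nets 16; the inspection nets 22 − 13 = 9. poor-condition stays.
A type deviates, so pooling fails.

No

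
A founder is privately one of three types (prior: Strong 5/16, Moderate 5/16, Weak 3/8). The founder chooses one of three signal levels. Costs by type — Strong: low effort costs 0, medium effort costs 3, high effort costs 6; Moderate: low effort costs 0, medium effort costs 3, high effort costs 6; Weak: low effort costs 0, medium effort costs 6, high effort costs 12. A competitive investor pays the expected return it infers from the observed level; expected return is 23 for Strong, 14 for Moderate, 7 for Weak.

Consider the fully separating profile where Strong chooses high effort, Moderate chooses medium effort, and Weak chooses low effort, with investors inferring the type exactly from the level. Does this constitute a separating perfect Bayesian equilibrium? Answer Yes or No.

Separating valuations: high effort → 23, medium effort → 14, low effort → 7.
Strong (assigned high effort): low effort: 7 − 0 = 7; medium effort: 14 − 3 = 11; high effort: 23 − 6 = 17. Strong stays.
Moderate (assigned medium effort): low effort: 7 − 0 = 7; medium effort: 14 − 3 = 11; high effort: 23 − 6 = 17. Moderate prefers high effort.
Weak (assigned low effort): low effort: 7 − 0 = 7; medium effort: 14 − 6 = 8; high effort: 23 − 12 = 11. Weak prefers high effort.
At least one type deviates; the separating profile fails.

No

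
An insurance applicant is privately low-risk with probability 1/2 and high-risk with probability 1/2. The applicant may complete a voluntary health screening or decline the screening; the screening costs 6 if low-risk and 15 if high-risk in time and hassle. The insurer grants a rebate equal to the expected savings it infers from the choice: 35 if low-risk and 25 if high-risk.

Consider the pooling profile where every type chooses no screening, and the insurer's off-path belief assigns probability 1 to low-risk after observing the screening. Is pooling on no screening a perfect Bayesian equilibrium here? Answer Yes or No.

On path, the insurer holds the prior and pays 1/2·35 + 1/2·25 = 30. Off path (the screening), believing low-risk, it pays 35.
low-risk: no screening nets 30; the screening nets 35 − 6 = 29. low-risk stays.
high-risk: no screening nets 30; the screening nets 35 − 15 = 20. high-risk stays.
No type deviates, so pooling is sustained.

Yes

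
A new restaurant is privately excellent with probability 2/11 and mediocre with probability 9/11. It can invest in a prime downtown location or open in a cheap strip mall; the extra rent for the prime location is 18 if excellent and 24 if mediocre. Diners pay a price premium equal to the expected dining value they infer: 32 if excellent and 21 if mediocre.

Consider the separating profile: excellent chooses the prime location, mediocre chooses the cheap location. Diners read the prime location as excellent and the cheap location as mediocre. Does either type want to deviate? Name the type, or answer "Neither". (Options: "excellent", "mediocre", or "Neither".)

The prime location pays 32; the cheap location pays 21.
excellent: assigned the prime location, nets 32 − 18 = 14; deviating to the cheap location nets 21.
mediocre: assigned the cheap location, nets 21; deviating to the prime location nets 32 − 24 = 8.
The excellent type gains 7 by deviating.

excellent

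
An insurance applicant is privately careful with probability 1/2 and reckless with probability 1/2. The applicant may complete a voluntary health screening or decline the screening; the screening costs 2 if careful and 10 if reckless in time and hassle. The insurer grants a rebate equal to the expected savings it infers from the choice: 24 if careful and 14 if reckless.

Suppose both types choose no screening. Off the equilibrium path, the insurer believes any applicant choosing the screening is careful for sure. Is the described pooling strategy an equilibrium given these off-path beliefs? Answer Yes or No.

On path, the insurer holds the prior and pays 1/2·24 + 1/2·14 = 19. Off path (the screening), believing careful, it pays 24.
careful: no screening nets 19; the screening nets 24 − 2 = 22. careful would deviate.
reckless: no screening nets 19; the screening nets 24 − 10 = 14. reckless stays.
A type deviates, so pooling fails.

No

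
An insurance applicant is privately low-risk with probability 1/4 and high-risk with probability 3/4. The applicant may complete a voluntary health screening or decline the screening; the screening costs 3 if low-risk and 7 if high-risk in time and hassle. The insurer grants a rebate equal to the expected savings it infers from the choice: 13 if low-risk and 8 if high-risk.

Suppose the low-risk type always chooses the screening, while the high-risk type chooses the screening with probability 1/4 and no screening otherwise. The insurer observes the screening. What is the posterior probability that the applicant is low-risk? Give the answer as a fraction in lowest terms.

P(the screening) = (1/4)·1 + (3/4)·(1/4) = 7/16.
By Bayes' rule, P(low-risk | the screening) = (1/4) / (7/16) = 4/7.

4/7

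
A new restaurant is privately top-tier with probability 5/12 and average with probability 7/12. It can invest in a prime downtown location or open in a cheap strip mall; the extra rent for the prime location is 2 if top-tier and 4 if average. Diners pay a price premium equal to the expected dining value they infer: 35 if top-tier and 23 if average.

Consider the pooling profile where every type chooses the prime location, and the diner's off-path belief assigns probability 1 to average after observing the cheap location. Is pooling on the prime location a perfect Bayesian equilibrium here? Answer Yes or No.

On path, the diner holds the prior and pays 5/12·35 + 7/12·23 = 28. Off path (the cheap location), believing average, it pays 23.
top-tier: the prime location nets 28 − 2 = 26; the cheap location nets 23. top-tier stays.
average: the prime location nets 28 − 4 = 24; the cheap location nets 23. average stays.
No type deviates, so pooling is sustained.

Yes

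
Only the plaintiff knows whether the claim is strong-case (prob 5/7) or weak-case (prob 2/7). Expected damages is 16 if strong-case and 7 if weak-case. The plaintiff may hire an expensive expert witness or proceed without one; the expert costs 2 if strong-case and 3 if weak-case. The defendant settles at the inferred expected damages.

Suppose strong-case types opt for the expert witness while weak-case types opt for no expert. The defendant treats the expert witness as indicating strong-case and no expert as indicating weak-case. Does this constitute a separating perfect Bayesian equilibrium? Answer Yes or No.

Under these beliefs, the expert witness earns settlement 16 and no expert earns settlement 7.
strong-case: the expert witness nets 16 − 2 = 14; no expert nets 7. strong-case prefers the expert witness.
weak-case: the expert witness nets 16 − 3 = 13; no expert nets 7. weak-case would deviate to the expert witness.
weak-case has a profitable deviation, so the profile is not an equilibrium.

No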